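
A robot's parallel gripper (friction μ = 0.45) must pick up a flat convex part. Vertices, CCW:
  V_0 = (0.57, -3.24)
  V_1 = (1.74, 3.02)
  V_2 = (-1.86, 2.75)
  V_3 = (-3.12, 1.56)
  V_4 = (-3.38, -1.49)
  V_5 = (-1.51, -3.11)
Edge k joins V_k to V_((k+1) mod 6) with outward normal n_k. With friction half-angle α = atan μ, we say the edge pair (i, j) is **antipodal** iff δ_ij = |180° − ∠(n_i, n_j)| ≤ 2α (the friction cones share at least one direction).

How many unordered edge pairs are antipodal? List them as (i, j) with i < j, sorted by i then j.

α = atan 0.45 = 24.23°;  2α = 48.46°
n_0 = (+0.9830, -0.1837)
n_1 = (-0.0748, +0.9972)
n_2 = (-0.6866, +0.7270)
n_3 = (-0.9964, +0.0849)
n_4 = (-0.6548, -0.7558)
n_5 = (-0.0624, -0.9981)
  (0,1): δ = 75.12°  ·
  (0,2): δ = 36.05°  ✓
  (0,3): δ = 5.71°  ✓
  (0,4): δ = 59.68°  ·
  (0,5): δ = 97.01°  ·
  (1,2): δ = 140.93°  ·
  (1,3): δ = 99.16°  ·
  (1,4): δ = 45.19°  ✓
  (1,5): δ = 7.87°  ✓
  (2,3): δ = 138.24°  ·
  (2,4): δ = 84.27°  ·
  (2,5): δ = 46.94°  ✓
  (3,4): δ = 126.03°  ·
  (3,5): δ = 88.70°  ·
  (4,5): δ = 142.67°  ·
antipodal pairs: 5

count = 5; pairs: (0,2), (0,3), (1,4), (1,5), (2,5)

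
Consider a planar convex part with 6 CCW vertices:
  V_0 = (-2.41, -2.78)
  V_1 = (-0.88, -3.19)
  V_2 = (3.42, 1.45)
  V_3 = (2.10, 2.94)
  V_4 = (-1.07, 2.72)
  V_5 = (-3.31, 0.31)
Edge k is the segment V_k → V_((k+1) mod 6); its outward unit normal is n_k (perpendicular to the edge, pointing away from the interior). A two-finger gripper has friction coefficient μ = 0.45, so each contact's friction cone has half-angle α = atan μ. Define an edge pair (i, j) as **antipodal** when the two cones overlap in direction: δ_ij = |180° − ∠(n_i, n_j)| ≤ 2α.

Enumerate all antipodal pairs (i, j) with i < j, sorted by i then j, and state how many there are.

α = atan 0.45 = 24.23°;  2α = 48.46°
n_0 = (-0.2588, -0.9659)
n_1 = (+0.7335, -0.6797)
n_2 = (+0.7485, +0.6631)
n_3 = (-0.0692, +0.9976)
n_4 = (-0.7325, +0.6808)
n_5 = (-0.9601, -0.2796)
  (0,1): δ = 117.82°  ·
  (0,2): δ = 33.46°  ✓
  (0,3): δ = 18.97°  ✓
  (0,4): δ = 62.10°  ·
  (0,5): δ = 121.24°  ·
  (1,2): δ = 95.64°  ·
  (1,3): δ = 43.21°  ✓
  (1,4): δ = 0.08°  ✓
  (1,5): δ = 59.06°  ·
  (2,3): δ = 127.57°  ·
  (2,4): δ = 84.44°  ·
  (2,5): δ = 25.30°  ✓
  (3,4): δ = 136.88°  ·
  (3,5): δ = 77.73°  ·
  (4,5): δ = 120.85°  ·
antipodal pairs: 5

count = 5; pairs: (0,2), (0,3), (1,3), (1,4), (2,5)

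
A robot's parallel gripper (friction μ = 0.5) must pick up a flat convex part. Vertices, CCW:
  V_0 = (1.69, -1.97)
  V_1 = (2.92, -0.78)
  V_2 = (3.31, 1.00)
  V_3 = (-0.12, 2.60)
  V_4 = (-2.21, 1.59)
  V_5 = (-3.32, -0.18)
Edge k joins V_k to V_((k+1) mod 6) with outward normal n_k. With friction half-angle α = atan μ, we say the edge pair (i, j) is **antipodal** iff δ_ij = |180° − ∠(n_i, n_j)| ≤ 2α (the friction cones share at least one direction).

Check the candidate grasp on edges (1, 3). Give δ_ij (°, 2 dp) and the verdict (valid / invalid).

α = atan 0.5 = 26.57°;  2α = 53.13°
edge 1: e_1 = (+0.39, +1.78);  n_1 = (+0.9768, -0.2140)
edge 3: e_3 = (-2.09, -1.01);  n_3 = (-0.4351, +0.9004)
∠(n_1, n_3) = 128.15°
δ = |180° − 128.15°| = 51.85°
51.85° ≤ 2α = 53.13°  →  valid

δ = 51.85°, valid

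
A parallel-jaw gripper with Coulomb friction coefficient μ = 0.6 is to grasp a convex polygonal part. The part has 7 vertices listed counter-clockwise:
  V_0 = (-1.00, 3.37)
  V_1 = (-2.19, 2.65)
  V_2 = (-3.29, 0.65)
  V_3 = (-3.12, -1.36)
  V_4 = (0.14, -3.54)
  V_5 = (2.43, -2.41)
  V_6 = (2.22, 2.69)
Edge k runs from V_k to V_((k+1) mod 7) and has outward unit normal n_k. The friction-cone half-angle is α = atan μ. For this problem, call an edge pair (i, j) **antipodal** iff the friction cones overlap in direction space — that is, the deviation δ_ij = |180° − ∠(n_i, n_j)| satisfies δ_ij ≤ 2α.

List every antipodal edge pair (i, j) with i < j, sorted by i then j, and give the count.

α = atan 0.6 = 30.96°;  2α = 61.93°
n_0 = (-0.5177, +0.8556)
n_1 = (-0.8762, +0.4819)
n_2 = (-0.9964, -0.0843)
n_3 = (-0.5559, -0.8313)
n_4 = (+0.4425, -0.8968)
n_5 = (+0.9992, +0.0411)
n_6 = (+0.2066, +0.9784)
  (0,1): δ = 149.99°  ·
  (0,2): δ = 116.34°  ·
  (0,3): δ = 64.95°  ·
  (0,4): δ = 4.91°  ✓
  (0,5): δ = 61.18°  ✓
  (0,6): δ = 136.90°  ·
  (1,2): δ = 146.35°  ·
  (1,3): δ = 94.96°  ·
  (1,4): δ = 34.93°  ✓
  (1,5): δ = 31.17°  ✓
  (1,6): δ = 106.89°  ·
  (2,3): δ = 128.61°  ·
  (2,4): δ = 68.57°  ·
  (2,5): δ = 2.48°  ✓
  (2,6): δ = 73.24°  ·
  (3,4): δ = 119.96°  ·
  (3,5): δ = 53.87°  ✓
  (3,6): δ = 21.85°  ✓
  (4,5): δ = 113.91°  ·
  (4,6): δ = 38.19°  ✓
  (5,6): δ = 104.28°  ·
antipodal pairs: 8

count = 8; pairs: (0,4), (0,5), (1,4), (1,5), (2,5), (3,5), (3,6), (4,6)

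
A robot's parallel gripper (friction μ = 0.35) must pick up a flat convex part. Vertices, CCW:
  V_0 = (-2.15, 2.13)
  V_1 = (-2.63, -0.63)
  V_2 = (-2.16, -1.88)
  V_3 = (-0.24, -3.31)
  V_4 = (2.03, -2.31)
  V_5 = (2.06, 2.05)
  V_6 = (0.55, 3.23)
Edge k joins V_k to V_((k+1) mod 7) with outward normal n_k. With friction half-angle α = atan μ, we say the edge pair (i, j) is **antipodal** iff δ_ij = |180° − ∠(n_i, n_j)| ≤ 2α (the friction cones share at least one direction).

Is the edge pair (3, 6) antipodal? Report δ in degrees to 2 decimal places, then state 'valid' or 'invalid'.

δ = 1.61°, valid

α = atan 0.35 = 19.29°;  2α = 38.58°
edge 3: e_3 = (+2.27, +1.00);  n_3 = (+0.4031, -0.9151)
edge 6: e_6 = (-2.70, -1.10);  n_6 = (-0.3773, +0.9261)
∠(n_3, n_6) = 178.39°
δ = |180° − 178.39°| = 1.61°
1.61° ≤ 2α = 38.58°  →  valid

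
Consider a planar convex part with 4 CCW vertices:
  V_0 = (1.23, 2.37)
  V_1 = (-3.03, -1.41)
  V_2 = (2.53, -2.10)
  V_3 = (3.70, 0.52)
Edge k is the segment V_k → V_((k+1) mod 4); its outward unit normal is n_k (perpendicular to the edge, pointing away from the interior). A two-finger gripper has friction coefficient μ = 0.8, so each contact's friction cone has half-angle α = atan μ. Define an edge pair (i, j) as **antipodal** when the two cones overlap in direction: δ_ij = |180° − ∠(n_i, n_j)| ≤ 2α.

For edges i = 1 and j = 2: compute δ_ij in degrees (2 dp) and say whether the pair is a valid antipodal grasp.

δ = 106.99°, invalid

α = atan 0.8 = 38.66°;  2α = 77.32°
edge 1: e_1 = (+5.56, -0.69);  n_1 = (-0.1232, -0.9924)
edge 2: e_2 = (+1.17, +2.62);  n_2 = (+0.9131, -0.4078)
∠(n_1, n_2) = 73.01°
δ = |180° − 73.01°| = 106.99°
106.99° > 2α = 77.32°  →  invalid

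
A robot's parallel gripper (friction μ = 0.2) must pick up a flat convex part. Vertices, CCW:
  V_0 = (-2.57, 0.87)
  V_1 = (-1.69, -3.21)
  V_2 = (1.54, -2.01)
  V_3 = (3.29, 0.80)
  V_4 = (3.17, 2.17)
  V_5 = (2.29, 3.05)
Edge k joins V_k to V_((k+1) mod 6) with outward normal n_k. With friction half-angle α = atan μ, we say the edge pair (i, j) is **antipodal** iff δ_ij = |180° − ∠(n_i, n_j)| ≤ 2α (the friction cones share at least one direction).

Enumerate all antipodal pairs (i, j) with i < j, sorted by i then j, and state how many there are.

count = 2; pairs: (0,3), (1,5)

α = atan 0.2 = 11.31°;  2α = 22.62°
n_0 = (-0.9775, -0.2108)
n_1 = (+0.3483, -0.9374)
n_2 = (+0.8488, -0.5286)
n_3 = (+0.9962, +0.0873)
n_4 = (+0.7071, +0.7071)
n_5 = (-0.4093, +0.9124)
  (0,1): δ = 81.79°  ·
  (0,2): δ = 44.09°  ·
  (0,3): δ = 7.17°  ✓
  (0,4): δ = 32.83°  ·
  (0,5): δ = 101.99°  ·
  (1,2): δ = 142.29°  ·
  (1,3): δ = 105.38°  ·
  (1,4): δ = 65.38°  ·
  (1,5): δ = 3.78°  ✓
  (2,3): δ = 143.08°  ·
  (2,4): δ = 103.09°  ·
  (2,5): δ = 33.93°  ·
  (3,4): δ = 140.01°  ·
  (3,5): δ = 70.85°  ·
  (4,5): δ = 110.84°  ·
antipodal pairs: 2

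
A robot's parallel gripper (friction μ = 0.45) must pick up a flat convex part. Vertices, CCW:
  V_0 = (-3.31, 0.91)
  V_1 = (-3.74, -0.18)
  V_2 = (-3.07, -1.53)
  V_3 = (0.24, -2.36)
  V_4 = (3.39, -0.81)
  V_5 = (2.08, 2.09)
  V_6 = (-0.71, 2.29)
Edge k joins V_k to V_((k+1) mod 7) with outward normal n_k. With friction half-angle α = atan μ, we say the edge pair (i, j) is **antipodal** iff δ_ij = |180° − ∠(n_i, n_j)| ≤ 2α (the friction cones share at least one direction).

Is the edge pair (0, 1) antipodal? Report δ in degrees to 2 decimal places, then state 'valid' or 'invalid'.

α = atan 0.45 = 24.23°;  2α = 48.46°
edge 0: e_0 = (-0.43, -1.09);  n_0 = (-0.9302, +0.3670)
edge 1: e_1 = (+0.67, -1.35);  n_1 = (-0.8958, -0.4446)
∠(n_0, n_1) = 47.92°
δ = |180° − 47.92°| = 132.08°
132.08° > 2α = 48.46°  →  invalid

δ = 132.08°, invalid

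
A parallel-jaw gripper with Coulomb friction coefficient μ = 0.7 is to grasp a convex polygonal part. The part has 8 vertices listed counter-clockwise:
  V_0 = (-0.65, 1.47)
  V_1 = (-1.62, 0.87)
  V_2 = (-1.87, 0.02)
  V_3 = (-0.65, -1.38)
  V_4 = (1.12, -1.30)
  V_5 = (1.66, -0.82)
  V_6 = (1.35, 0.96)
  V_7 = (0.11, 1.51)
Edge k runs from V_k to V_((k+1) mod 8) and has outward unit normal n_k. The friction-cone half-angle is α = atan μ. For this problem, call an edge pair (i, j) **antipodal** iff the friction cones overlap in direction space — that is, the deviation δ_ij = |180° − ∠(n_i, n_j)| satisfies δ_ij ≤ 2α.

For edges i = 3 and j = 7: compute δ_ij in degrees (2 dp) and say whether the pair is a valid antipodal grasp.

δ = 0.42°, valid

α = atan 0.7 = 34.99°;  2α = 69.98°
edge 3: e_3 = (+1.77, +0.08);  n_3 = (+0.0452, -0.9990)
edge 7: e_7 = (-0.76, -0.04);  n_7 = (-0.0526, +0.9986)
∠(n_3, n_7) = 179.58°
δ = |180° − 179.58°| = 0.42°
0.42° ≤ 2α = 69.98°  →  valid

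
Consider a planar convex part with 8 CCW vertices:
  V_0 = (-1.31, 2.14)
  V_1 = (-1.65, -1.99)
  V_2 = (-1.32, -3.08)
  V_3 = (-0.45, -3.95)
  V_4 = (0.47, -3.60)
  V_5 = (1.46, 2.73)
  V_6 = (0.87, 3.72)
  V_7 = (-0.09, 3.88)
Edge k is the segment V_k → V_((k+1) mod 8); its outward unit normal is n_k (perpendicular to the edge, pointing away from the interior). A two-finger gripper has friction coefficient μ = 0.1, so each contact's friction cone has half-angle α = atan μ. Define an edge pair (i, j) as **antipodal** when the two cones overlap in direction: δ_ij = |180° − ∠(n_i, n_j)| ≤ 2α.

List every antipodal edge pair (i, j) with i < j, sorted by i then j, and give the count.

α = atan 0.1 = 5.71°;  2α = 11.42°
n_0 = (-0.9966, +0.0820)
n_1 = (-0.9571, -0.2898)
n_2 = (-0.7071, -0.7071)
n_3 = (+0.3556, -0.9346)
n_4 = (+0.9880, -0.1545)
n_5 = (+0.8590, +0.5119)
n_6 = (+0.1644, +0.9864)
n_7 = (-0.8188, +0.5741)
  (0,1): δ = 158.45°  ·
  (0,2): δ = 130.29°  ·
  (0,3): δ = 64.47°  ·
  (0,4): δ = 4.18°  ✓
  (0,5): δ = 35.50°  ·
  (0,6): δ = 85.24°  ·
  (0,7): δ = 149.67°  ·
  (1,2): δ = 151.84°  ·
  (1,3): δ = 86.02°  ·
  (1,4): δ = 25.73°  ·
  (1,5): δ = 13.95°  ·
  (1,6): δ = 63.69°  ·
  (1,7): δ = 128.12°  ·
  (2,3): δ = 114.17°  ·
  (2,4): δ = 53.89°  ·
  (2,5): δ = 14.21°  ·
  (2,6): δ = 35.54°  ·
  (2,7): δ = 99.96°  ·
  (3,4): δ = 119.72°  ·
  (3,5): δ = 80.04°  ·
  (3,6): δ = 30.29°  ·
  (3,7): δ = 34.14°  ·
  (4,5): δ = 140.32°  ·
  (4,6): δ = 90.57°  ·
  (4,7): δ = 26.15°  ·
  (5,6): δ = 130.26°  ·
  (5,7): δ = 65.83°  ·
  (6,7): δ = 115.57°  ·
antipodal pairs: 1

count = 1; pairs: (0,4)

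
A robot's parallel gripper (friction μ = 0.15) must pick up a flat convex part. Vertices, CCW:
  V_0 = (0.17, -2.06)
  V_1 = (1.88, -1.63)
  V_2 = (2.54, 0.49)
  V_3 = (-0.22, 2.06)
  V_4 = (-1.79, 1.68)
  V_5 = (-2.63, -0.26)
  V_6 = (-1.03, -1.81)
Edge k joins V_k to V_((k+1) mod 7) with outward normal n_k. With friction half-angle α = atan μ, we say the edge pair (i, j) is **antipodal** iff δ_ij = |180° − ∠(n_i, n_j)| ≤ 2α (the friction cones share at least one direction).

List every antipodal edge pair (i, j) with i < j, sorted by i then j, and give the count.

count = 3; pairs: (0,3), (1,4), (2,5)

α = atan 0.15 = 8.53°;  2α = 17.06°
n_0 = (+0.2439, -0.9698)
n_1 = (+0.9548, -0.2972)
n_2 = (+0.4944, +0.8692)
n_3 = (-0.2352, +0.9719)
n_4 = (-0.9177, +0.3973)
n_5 = (-0.6958, -0.7182)
n_6 = (-0.2040, -0.9790)
  (0,1): δ = 121.41°  ·
  (0,2): δ = 43.75°  ·
  (0,3): δ = 0.51°  ✓
  (0,4): δ = 52.47°  ·
  (0,5): δ = 121.79°  ·
  (0,6): δ = 154.12°  ·
  (1,2): δ = 102.34°  ·
  (1,3): δ = 59.10°  ·
  (1,4): δ = 6.12°  ✓
  (1,5): δ = 63.20°  ·
  (1,6): δ = 95.52°  ·
  (2,3): δ = 136.76°  ·
  (2,4): δ = 83.78°  ·
  (2,5): δ = 14.46°  ✓
  (2,6): δ = 17.86°  ·
  (3,4): δ = 127.02°  ·
  (3,5): δ = 57.70°  ·
  (3,6): δ = 25.37°  ·
  (4,5): δ = 110.68°  ·
  (4,6): δ = 78.36°  ·
  (5,6): δ = 147.68°  ·
antipodal pairs: 3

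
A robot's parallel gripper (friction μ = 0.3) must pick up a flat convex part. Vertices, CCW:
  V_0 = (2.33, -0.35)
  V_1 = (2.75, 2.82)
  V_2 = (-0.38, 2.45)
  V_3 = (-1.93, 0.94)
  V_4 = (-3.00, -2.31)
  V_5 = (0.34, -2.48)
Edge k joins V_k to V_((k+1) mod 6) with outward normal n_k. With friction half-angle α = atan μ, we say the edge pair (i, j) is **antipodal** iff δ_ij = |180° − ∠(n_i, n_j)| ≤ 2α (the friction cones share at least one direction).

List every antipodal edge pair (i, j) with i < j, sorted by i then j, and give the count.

count = 4; pairs: (0,3), (1,4), (2,5), (3,5)

α = atan 0.3 = 16.70°;  2α = 33.40°
n_0 = (+0.9913, -0.1313)
n_1 = (-0.1174, +0.9931)
n_2 = (-0.6978, +0.7163)
n_3 = (-0.9498, +0.3127)
n_4 = (-0.0508, -0.9987)
n_5 = (+0.7307, -0.6827)
  (0,1): δ = 75.71°  ·
  (0,2): δ = 38.20°  ·
  (0,3): δ = 10.68°  ✓
  (0,4): δ = 94.63°  ·
  (0,5): δ = 144.49°  ·
  (1,2): δ = 142.49°  ·
  (1,3): δ = 114.96°  ·
  (1,4): δ = 9.66°  ✓
  (1,5): δ = 40.20°  ·
  (2,3): δ = 152.47°  ·
  (2,4): δ = 47.16°  ·
  (2,5): δ = 2.70°  ✓
  (3,4): δ = 74.69°  ·
  (3,5): δ = 24.83°  ✓
  (4,5): δ = 130.14°  ·
antipodal pairs: 4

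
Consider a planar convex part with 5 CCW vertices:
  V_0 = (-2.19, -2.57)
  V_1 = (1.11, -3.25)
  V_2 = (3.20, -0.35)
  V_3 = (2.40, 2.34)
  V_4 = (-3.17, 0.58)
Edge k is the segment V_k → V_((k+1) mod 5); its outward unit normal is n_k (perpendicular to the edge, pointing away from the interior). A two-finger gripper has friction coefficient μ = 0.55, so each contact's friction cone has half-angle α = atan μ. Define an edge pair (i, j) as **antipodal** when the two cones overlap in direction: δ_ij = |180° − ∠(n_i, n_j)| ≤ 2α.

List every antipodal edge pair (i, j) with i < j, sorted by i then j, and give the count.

α = atan 0.55 = 28.81°;  2α = 57.62°
n_0 = (-0.2018, -0.9794)
n_1 = (+0.8113, -0.5847)
n_2 = (+0.9585, +0.2851)
n_3 = (-0.3013, +0.9535)
n_4 = (-0.9549, -0.2971)
  (0,1): δ = 114.14°  ·
  (0,2): δ = 61.79°  ·
  (0,3): δ = 29.18°  ✓
  (0,4): δ = 118.92°  ·
  (1,2): δ = 127.66°  ·
  (1,3): δ = 36.68°  ✓
  (1,4): δ = 53.06°  ✓
  (2,3): δ = 89.03°  ·
  (2,4): δ = 0.72°  ✓
  (3,4): δ = 90.25°  ·
antipodal pairs: 4

count = 4; pairs: (0,3), (1,3), (1,4), (2,4)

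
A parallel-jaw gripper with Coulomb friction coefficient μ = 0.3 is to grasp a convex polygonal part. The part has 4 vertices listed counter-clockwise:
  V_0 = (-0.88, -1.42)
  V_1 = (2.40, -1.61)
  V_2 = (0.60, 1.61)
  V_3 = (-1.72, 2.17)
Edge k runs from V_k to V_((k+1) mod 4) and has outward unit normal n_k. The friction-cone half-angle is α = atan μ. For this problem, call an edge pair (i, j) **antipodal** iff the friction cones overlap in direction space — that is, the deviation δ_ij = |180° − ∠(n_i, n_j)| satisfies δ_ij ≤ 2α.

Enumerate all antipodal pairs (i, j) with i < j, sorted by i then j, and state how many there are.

α = atan 0.3 = 16.70°;  2α = 33.40°
n_0 = (-0.0578, -0.9983)
n_1 = (+0.8729, +0.4879)
n_2 = (+0.2346, +0.9721)
n_3 = (-0.9737, -0.2278)
  (0,1): δ = 57.48°  ·
  (0,2): δ = 10.26°  ✓
  (0,3): δ = 106.48°  ·
  (1,2): δ = 132.78°  ·
  (1,3): δ = 16.04°  ✓
  (2,3): δ = 63.26°  ·
antipodal pairs: 2

count = 2; pairs: (0,2), (1,3)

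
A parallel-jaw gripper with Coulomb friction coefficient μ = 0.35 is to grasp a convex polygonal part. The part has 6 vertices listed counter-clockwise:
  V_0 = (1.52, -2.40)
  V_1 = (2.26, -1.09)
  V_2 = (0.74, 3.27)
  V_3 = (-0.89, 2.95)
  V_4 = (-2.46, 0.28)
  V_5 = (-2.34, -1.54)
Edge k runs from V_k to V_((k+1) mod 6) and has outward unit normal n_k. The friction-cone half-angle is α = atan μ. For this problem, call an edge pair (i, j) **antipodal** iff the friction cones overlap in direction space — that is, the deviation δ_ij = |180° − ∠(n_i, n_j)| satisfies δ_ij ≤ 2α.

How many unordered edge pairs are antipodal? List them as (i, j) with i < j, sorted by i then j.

count = 4; pairs: (0,3), (0,4), (1,4), (2,5)

α = atan 0.35 = 19.29°;  2α = 38.58°
n_0 = (+0.8707, -0.4918)
n_1 = (+0.9443, +0.3292)
n_2 = (-0.1926, +0.9813)
n_3 = (-0.8620, +0.5069)
n_4 = (-0.9978, -0.0658)
n_5 = (-0.2175, -0.9761)
  (0,1): δ = 131.32°  ·
  (0,2): δ = 49.43°  ·
  (0,3): δ = 0.99°  ✓
  (0,4): δ = 33.23°  ✓
  (0,5): δ = 106.90°  ·
  (1,2): δ = 98.11°  ·
  (1,3): δ = 49.68°  ·
  (1,4): δ = 15.45°  ✓
  (1,5): δ = 58.22°  ·
  (2,3): δ = 131.56°  ·
  (2,4): δ = 97.33°  ·
  (2,5): δ = 23.67°  ✓
  (3,4): δ = 145.77°  ·
  (3,5): δ = 72.10°  ·
  (4,5): δ = 106.33°  ·
antipodal pairs: 4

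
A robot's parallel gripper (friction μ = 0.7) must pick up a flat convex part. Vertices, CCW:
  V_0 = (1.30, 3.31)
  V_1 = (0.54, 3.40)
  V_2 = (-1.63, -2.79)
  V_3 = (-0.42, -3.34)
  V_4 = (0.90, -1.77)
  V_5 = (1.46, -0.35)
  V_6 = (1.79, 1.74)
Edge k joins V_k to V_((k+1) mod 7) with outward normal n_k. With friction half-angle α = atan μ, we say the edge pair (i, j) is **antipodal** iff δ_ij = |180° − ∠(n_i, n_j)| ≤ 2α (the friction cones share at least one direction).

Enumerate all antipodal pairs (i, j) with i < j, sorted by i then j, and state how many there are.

count = 7; pairs: (0,2), (0,3), (1,3), (1,4), (1,5), (1,6), (2,6)

α = atan 0.7 = 34.99°;  2α = 69.98°
n_0 = (+0.1176, +0.9931)
n_1 = (-0.9437, +0.3308)
n_2 = (-0.4138, -0.9104)
n_3 = (+0.7654, -0.6435)
n_4 = (+0.9303, -0.3669)
n_5 = (+0.9878, -0.1560)
n_6 = (+0.9546, +0.2979)
  (0,1): δ = 102.57°  ·
  (0,2): δ = 17.69°  ✓
  (0,3): δ = 56.70°  ✓
  (0,4): δ = 75.23°  ·
  (0,5): δ = 87.78°  ·
  (0,6): δ = 114.09°  ·
  (1,2): δ = 95.13°  ·
  (1,3): δ = 20.74°  ✓
  (1,4): δ = 2.20°  ✓
  (1,5): δ = 10.35°  ✓
  (1,6): δ = 36.65°  ✓
  (2,3): δ = 105.61°  ·
  (2,4): δ = 87.08°  ·
  (2,5): δ = 74.53°  ·
  (2,6): δ = 48.22°  ✓
  (3,4): δ = 161.47°  ·
  (3,5): δ = 148.92°  ·
  (3,6): δ = 122.61°  ·
  (4,5): δ = 167.45°  ·
  (4,6): δ = 141.14°  ·
  (5,6): δ = 153.69°  ·
antipodal pairs: 7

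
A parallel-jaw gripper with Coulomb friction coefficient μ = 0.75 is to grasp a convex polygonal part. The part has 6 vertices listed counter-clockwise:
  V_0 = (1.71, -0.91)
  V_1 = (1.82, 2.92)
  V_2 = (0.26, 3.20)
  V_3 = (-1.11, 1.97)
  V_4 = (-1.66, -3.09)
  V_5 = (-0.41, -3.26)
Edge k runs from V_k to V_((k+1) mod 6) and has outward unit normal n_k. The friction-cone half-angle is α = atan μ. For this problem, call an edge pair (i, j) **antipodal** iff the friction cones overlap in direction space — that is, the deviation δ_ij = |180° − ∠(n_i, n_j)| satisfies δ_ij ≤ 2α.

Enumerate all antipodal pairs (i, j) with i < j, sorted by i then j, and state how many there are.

α = atan 0.75 = 36.87°;  2α = 73.74°
n_0 = (+0.9996, -0.0287)
n_1 = (+0.1767, +0.9843)
n_2 = (-0.6681, +0.7441)
n_3 = (-0.9941, +0.1081)
n_4 = (-0.1348, -0.9909)
n_5 = (+0.7425, -0.6698)
  (0,1): δ = 98.53°  ·
  (0,2): δ = 46.44°  ✓
  (0,3): δ = 4.56°  ✓
  (0,4): δ = 83.90°  ·
  (0,5): δ = 139.59°  ·
  (1,2): δ = 127.91°  ·
  (1,3): δ = 86.03°  ·
  (1,4): δ = 2.43°  ✓
  (1,5): δ = 58.12°  ✓
  (2,3): δ = 138.12°  ·
  (2,4): δ = 49.66°  ✓
  (2,5): δ = 6.03°  ✓
  (3,4): δ = 91.54°  ·
  (3,5): δ = 35.85°  ✓
  (4,5): δ = 124.31°  ·
antipodal pairs: 7

count = 7; pairs: (0,2), (0,3), (1,4), (1,5), (2,4), (2,5), (3,5)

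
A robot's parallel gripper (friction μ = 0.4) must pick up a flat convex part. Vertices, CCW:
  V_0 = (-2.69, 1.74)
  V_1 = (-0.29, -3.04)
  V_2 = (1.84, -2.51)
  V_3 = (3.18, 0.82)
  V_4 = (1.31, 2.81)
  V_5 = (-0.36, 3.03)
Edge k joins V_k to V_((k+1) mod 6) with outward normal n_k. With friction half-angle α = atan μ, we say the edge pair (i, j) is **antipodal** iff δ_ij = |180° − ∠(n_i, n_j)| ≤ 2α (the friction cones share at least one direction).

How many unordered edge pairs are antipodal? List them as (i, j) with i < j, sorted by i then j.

count = 4; pairs: (0,3), (1,4), (1,5), (2,5)

α = atan 0.4 = 21.80°;  2α = 43.60°
n_0 = (-0.8937, -0.4487)
n_1 = (+0.2415, -0.9704)
n_2 = (+0.9277, -0.3733)
n_3 = (+0.7287, +0.6848)
n_4 = (+0.1306, +0.9914)
n_5 = (-0.4844, +0.8749)
  (0,1): δ = 102.69°  ·
  (0,2): δ = 48.58°  ·
  (0,3): δ = 16.56°  ✓
  (0,4): δ = 55.83°  ·
  (0,5): δ = 92.31°  ·
  (1,2): δ = 125.89°  ·
  (1,3): δ = 60.75°  ·
  (1,4): δ = 21.48°  ✓
  (1,5): δ = 15.00°  ✓
  (2,3): δ = 114.86°  ·
  (2,4): δ = 75.58°  ·
  (2,5): δ = 39.11°  ✓
  (3,4): δ = 140.72°  ·
  (3,5): δ = 104.25°  ·
  (4,5): δ = 143.52°  ·
antipodal pairs: 4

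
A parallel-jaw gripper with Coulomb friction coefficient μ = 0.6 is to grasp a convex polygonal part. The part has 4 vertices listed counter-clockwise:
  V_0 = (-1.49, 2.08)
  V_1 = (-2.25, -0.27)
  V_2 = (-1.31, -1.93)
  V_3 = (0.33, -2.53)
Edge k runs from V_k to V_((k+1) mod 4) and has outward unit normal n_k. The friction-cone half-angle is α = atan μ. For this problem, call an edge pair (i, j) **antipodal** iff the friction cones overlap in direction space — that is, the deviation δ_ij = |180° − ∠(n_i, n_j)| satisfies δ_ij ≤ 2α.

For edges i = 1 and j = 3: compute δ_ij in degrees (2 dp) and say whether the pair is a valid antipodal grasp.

α = atan 0.6 = 30.96°;  2α = 61.93°
edge 1: e_1 = (+0.94, -1.66);  n_1 = (-0.8702, -0.4927)
edge 3: e_3 = (-1.82, +4.61);  n_3 = (+0.9301, +0.3672)
∠(n_1, n_3) = 172.02°
δ = |180° − 172.02°| = 7.98°
7.98° ≤ 2α = 61.93°  →  valid

δ = 7.98°, valid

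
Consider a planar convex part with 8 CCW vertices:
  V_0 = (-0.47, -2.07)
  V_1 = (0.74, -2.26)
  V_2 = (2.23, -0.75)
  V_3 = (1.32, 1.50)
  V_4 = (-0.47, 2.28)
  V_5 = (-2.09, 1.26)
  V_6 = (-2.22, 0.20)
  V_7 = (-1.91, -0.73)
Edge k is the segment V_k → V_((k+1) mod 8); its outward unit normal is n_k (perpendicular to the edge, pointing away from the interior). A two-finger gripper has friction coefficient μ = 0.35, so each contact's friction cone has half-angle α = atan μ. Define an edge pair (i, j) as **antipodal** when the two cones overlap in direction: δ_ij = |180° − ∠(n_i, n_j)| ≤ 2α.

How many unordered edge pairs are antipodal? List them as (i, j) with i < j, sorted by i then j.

α = atan 0.35 = 19.29°;  2α = 38.58°
n_0 = (-0.1551, -0.9879)
n_1 = (+0.7118, -0.7024)
n_2 = (+0.9270, +0.3749)
n_3 = (+0.3995, +0.9167)
n_4 = (-0.5328, +0.8462)
n_5 = (-0.9926, +0.1217)
n_6 = (-0.9487, -0.3162)
n_7 = (-0.6812, -0.7321)
  (0,1): δ = 125.69°  ·
  (0,2): δ = 59.06°  ·
  (0,3): δ = 14.62°  ✓
  (0,4): δ = 41.12°  ·
  (0,5): δ = 91.93°  ·
  (0,6): δ = 117.36°  ·
  (0,7): δ = 145.98°  ·
  (1,2): δ = 113.36°  ·
  (1,3): δ = 68.93°  ·
  (1,4): δ = 13.19°  ✓
  (1,5): δ = 37.63°  ✓
  (1,6): δ = 63.05°  ·
  (1,7): δ = 91.68°  ·
  (2,3): δ = 135.57°  ·
  (2,4): δ = 79.82°  ·
  (2,5): δ = 29.01°  ✓
  (2,6): δ = 3.59°  ✓
  (2,7): δ = 25.04°  ✓
  (3,4): δ = 124.26°  ·
  (3,5): δ = 73.45°  ·
  (3,6): δ = 48.02°  ·
  (3,7): δ = 19.39°  ✓
  (4,5): δ = 129.19°  ·
  (4,6): δ = 103.76°  ·
  (4,7): δ = 75.14°  ·
  (5,6): δ = 154.57°  ·
  (5,7): δ = 125.95°  ·
  (6,7): δ = 151.37°  ·
antipodal pairs: 7

count = 7; pairs: (0,3), (1,4), (1,5), (2,5), (2,6), (2,7), (3,7)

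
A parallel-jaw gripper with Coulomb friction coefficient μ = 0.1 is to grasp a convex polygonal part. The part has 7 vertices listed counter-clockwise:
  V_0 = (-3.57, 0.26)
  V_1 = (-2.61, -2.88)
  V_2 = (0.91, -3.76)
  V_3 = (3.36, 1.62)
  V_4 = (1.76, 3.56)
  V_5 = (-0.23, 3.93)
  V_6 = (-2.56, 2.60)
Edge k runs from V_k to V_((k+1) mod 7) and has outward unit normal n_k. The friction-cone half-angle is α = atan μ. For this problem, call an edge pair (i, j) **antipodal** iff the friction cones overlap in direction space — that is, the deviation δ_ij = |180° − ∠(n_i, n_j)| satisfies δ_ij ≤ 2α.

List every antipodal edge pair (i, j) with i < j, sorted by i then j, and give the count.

α = atan 0.1 = 5.71°;  2α = 11.42°
n_0 = (-0.9563, -0.2924)
n_1 = (-0.2425, -0.9701)
n_2 = (+0.9101, -0.4144)
n_3 = (+0.7715, +0.6363)
n_4 = (+0.1828, +0.9832)
n_5 = (-0.4957, +0.8685)
n_6 = (-0.9181, +0.3963)
  (0,1): δ = 121.04°  ·
  (0,2): δ = 41.48°  ·
  (0,3): δ = 22.51°  ·
  (0,4): δ = 62.47°  ·
  (0,5): δ = 102.72°  ·
  (0,6): δ = 139.65°  ·
  (1,2): δ = 100.45°  ·
  (1,3): δ = 36.45°  ·
  (1,4): δ = 3.50°  ✓
  (1,5): δ = 43.75°  ·
  (1,6): δ = 80.69°  ·
  (2,3): δ = 116.00°  ·
  (2,4): δ = 76.05°  ·
  (2,5): δ = 35.80°  ·
  (2,6): δ = 1.14°  ✓
  (3,4): δ = 140.05°  ·
  (3,5): δ = 99.80°  ·
  (3,6): δ = 62.86°  ·
  (4,5): δ = 139.75°  ·
  (4,6): δ = 102.81°  ·
  (5,6): δ = 143.06°  ·
antipodal pairs: 2

count = 2; pairs: (1,4), (2,6)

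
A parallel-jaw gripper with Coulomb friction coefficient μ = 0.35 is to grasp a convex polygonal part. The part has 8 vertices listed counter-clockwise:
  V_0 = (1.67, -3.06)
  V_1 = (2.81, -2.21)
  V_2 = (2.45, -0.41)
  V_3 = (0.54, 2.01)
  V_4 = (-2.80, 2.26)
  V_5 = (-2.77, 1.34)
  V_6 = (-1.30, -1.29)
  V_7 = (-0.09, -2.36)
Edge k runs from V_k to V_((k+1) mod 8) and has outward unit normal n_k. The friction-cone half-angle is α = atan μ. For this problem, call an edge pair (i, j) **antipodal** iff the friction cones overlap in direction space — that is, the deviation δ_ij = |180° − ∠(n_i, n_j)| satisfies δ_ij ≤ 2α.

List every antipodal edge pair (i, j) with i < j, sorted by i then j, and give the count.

count = 9; pairs: (1,4), (1,5), (1,6), (2,4), (2,5), (2,6), (2,7), (3,6), (3,7)

α = atan 0.35 = 19.29°;  2α = 38.58°
n_0 = (+0.5977, -0.8017)
n_1 = (+0.9806, +0.1961)
n_2 = (+0.7850, +0.6195)
n_3 = (+0.0746, +0.9972)
n_4 = (-0.9995, -0.0326)
n_5 = (-0.8729, -0.4879)
n_6 = (-0.6624, -0.7491)
n_7 = (-0.3696, -0.9292)
  (0,1): δ = 115.40°  ·
  (0,2): δ = 88.43°  ·
  (0,3): δ = 40.99°  ·
  (0,4): δ = 55.16°  ·
  (0,5): δ = 82.49°  ·
  (0,6): δ = 101.81°  ·
  (0,7): δ = 121.60°  ·
  (1,2): δ = 153.03°  ·
  (1,3): δ = 105.59°  ·
  (1,4): δ = 9.44°  ✓
  (1,5): δ = 17.89°  ✓
  (1,6): δ = 37.20°  ✓
  (1,7): δ = 57.00°  ·
  (2,3): δ = 132.56°  ·
  (2,4): δ = 36.41°  ✓
  (2,5): δ = 9.08°  ✓
  (2,6): δ = 10.23°  ✓
  (2,7): δ = 30.03°  ✓
  (3,4): δ = 83.85°  ·
  (3,5): δ = 56.52°  ·
  (3,6): δ = 37.21°  ✓
  (3,7): δ = 17.41°  ✓
  (4,5): δ = 152.67°  ·
  (4,6): δ = 133.35°  ·
  (4,7): δ = 113.56°  ·
  (5,6): δ = 160.69°  ·
  (5,7): δ = 140.89°  ·
  (6,7): δ = 160.20°  ·
antipodal pairs: 9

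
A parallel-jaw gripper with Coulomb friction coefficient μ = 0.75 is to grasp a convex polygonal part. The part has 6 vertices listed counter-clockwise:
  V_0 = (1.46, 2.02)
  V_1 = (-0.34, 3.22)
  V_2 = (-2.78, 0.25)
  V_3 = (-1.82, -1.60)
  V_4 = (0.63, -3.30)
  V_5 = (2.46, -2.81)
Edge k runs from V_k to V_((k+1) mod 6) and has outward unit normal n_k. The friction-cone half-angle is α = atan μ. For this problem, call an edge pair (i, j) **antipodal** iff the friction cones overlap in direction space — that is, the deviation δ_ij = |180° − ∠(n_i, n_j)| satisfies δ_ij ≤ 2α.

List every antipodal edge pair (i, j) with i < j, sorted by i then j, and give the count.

α = atan 0.75 = 36.87°;  2α = 73.74°
n_0 = (+0.5547, +0.8321)
n_1 = (-0.7727, +0.6348)
n_2 = (-0.8876, -0.4606)
n_3 = (-0.5701, -0.8216)
n_4 = (+0.2586, -0.9660)
n_5 = (+0.9792, +0.2027)
  (0,1): δ = 95.71°  ·
  (0,2): δ = 28.88°  ✓
  (0,3): δ = 1.07°  ✓
  (0,4): δ = 48.68°  ✓
  (0,5): δ = 135.39°  ·
  (1,2): δ = 113.17°  ·
  (1,3): δ = 85.35°  ·
  (1,4): δ = 35.61°  ✓
  (1,5): δ = 51.10°  ✓
  (2,3): δ = 152.18°  ·
  (2,4): δ = 102.44°  ·
  (2,5): δ = 15.73°  ✓
  (3,4): δ = 130.25°  ·
  (3,5): δ = 43.55°  ✓
  (4,5): δ = 93.29°  ·
antipodal pairs: 7

count = 7; pairs: (0,2), (0,3), (0,4), (1,4), (1,5), (2,5), (3,5)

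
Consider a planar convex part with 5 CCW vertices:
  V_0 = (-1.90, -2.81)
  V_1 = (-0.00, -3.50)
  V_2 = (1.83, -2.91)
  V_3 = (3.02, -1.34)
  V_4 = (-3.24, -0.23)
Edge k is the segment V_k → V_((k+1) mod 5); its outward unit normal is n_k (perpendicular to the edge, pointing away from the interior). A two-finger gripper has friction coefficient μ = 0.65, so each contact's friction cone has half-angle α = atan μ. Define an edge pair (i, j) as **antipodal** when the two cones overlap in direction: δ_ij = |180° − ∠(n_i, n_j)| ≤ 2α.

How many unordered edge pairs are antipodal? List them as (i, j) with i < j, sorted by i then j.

α = atan 0.65 = 33.02°;  2α = 66.05°
n_0 = (-0.3413, -0.9399)
n_1 = (+0.3069, -0.9518)
n_2 = (+0.7969, -0.6041)
n_3 = (+0.1746, +0.9846)
n_4 = (-0.8874, -0.4609)
  (0,1): δ = 142.17°  ·
  (0,2): δ = 107.20°  ·
  (0,3): δ = 9.90°  ✓
  (0,4): δ = 137.41°  ·
  (1,2): δ = 145.03°  ·
  (1,3): δ = 27.92°  ✓
  (1,4): δ = 99.58°  ·
  (2,3): δ = 62.89°  ✓
  (2,4): δ = 64.61°  ✓
  (3,4): δ = 52.50°  ✓
antipodal pairs: 5

count = 5; pairs: (0,3), (1,3), (2,3), (2,4), (3,4)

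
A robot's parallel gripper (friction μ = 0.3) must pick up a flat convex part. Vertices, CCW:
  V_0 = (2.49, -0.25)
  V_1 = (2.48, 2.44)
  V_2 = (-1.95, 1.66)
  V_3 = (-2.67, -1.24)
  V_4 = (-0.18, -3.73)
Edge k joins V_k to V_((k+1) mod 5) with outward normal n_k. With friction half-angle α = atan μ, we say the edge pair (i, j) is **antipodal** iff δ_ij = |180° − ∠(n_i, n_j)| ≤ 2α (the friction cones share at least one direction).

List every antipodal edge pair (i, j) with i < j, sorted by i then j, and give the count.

count = 2; pairs: (0,2), (2,4)

α = atan 0.3 = 16.70°;  2α = 33.40°
n_0 = (+1.0000, +0.0037)
n_1 = (-0.1734, +0.9849)
n_2 = (-0.9705, +0.2410)
n_3 = (-0.7071, -0.7071)
n_4 = (+0.7934, -0.6087)
  (0,1): δ = 80.23°  ·
  (0,2): δ = 14.16°  ✓
  (0,3): δ = 44.79°  ·
  (0,4): δ = 142.29°  ·
  (1,2): δ = 113.93°  ·
  (1,3): δ = 54.99°  ·
  (1,4): δ = 42.52°  ·
  (2,3): δ = 121.06°  ·
  (2,4): δ = 23.55°  ✓
  (3,4): δ = 82.50°  ·
antipodal pairs: 2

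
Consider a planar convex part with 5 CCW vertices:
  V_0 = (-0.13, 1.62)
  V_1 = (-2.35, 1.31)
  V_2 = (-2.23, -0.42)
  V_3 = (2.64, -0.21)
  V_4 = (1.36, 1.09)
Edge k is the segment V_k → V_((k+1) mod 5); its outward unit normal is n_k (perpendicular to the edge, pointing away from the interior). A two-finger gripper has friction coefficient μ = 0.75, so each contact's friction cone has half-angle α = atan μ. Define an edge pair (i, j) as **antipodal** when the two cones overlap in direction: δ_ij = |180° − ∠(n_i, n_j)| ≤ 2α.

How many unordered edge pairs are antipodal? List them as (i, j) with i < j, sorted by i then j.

α = atan 0.75 = 36.87°;  2α = 73.74°
n_0 = (-0.1383, +0.9904)
n_1 = (-0.9976, -0.0692)
n_2 = (+0.0431, -0.9991)
n_3 = (+0.7126, +0.7016)
n_4 = (+0.3351, +0.9422)
  (0,1): δ = 93.98°  ·
  (0,2): δ = 5.48°  ✓
  (0,3): δ = 126.61°  ·
  (0,4): δ = 152.47°  ·
  (1,2): δ = 91.50°  ·
  (1,3): δ = 40.59°  ✓
  (1,4): δ = 66.45°  ✓
  (2,3): δ = 47.91°  ✓
  (2,4): δ = 22.05°  ✓
  (3,4): δ = 154.14°  ·
antipodal pairs: 5

count = 5; pairs: (0,2), (1,3), (1,4), (2,3), (2,4)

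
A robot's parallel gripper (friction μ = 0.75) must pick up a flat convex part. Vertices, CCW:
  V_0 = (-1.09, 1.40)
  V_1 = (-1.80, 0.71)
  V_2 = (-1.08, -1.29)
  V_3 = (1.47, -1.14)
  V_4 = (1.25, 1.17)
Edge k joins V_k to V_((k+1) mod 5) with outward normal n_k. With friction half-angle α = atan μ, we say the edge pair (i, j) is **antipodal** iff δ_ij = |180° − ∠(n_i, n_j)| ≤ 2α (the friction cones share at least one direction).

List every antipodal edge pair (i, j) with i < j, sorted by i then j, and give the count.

α = atan 0.75 = 36.87°;  2α = 73.74°
n_0 = (-0.6969, +0.7171)
n_1 = (-0.9409, -0.3387)
n_2 = (+0.0587, -0.9983)
n_3 = (+0.9955, +0.0948)
n_4 = (+0.0978, +0.9952)
  (0,1): δ = 114.38°  ·
  (0,2): δ = 40.82°  ✓
  (0,3): δ = 51.26°  ✓
  (0,4): δ = 130.20°  ·
  (1,2): δ = 106.43°  ·
  (1,3): δ = 14.36°  ✓
  (1,4): δ = 64.59°  ✓
  (2,3): δ = 87.93°  ·
  (2,4): δ = 8.98°  ✓
  (3,4): δ = 101.05°  ·
antipodal pairs: 5

count = 5; pairs: (0,2), (0,3), (1,3), (1,4), (2,4)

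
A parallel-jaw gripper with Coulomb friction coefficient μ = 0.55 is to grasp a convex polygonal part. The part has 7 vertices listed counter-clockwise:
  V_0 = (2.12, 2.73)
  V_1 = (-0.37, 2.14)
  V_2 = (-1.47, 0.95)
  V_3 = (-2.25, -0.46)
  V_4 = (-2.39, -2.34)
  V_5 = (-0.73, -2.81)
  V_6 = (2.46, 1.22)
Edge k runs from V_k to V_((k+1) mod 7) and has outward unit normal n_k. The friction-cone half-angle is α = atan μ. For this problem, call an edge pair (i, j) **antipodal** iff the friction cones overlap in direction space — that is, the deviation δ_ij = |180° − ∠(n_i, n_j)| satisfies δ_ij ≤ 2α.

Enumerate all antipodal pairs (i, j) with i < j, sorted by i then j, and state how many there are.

count = 8; pairs: (0,4), (0,5), (1,5), (1,6), (2,5), (2,6), (3,5), (3,6)

α = atan 0.55 = 28.81°;  2α = 57.62°
n_0 = (-0.2306, +0.9731)
n_1 = (-0.7343, +0.6788)
n_2 = (-0.8750, +0.4841)
n_3 = (-0.9972, +0.0743)
n_4 = (-0.2724, -0.9622)
n_5 = (+0.7841, -0.6207)
n_6 = (+0.9756, +0.2197)
  (0,1): δ = 146.08°  ·
  (0,2): δ = 132.28°  ·
  (0,3): δ = 107.59°  ·
  (0,4): δ = 29.14°  ✓
  (0,5): δ = 38.31°  ✓
  (0,6): δ = 89.36°  ·
  (1,2): δ = 166.20°  ·
  (1,3): δ = 141.51°  ·
  (1,4): δ = 63.06°  ·
  (1,5): δ = 4.39°  ✓
  (1,6): δ = 55.44°  ✓
  (2,3): δ = 155.31°  ·
  (2,4): δ = 76.86°  ·
  (2,5): δ = 9.41°  ✓
  (2,6): δ = 41.64°  ✓
  (3,4): δ = 101.55°  ·
  (3,5): δ = 34.10°  ✓
  (3,6): δ = 16.95°  ✓
  (4,5): δ = 112.56°  ·
  (4,6): δ = 61.50°  ·
  (5,6): δ = 128.95°  ·
antipodal pairs: 8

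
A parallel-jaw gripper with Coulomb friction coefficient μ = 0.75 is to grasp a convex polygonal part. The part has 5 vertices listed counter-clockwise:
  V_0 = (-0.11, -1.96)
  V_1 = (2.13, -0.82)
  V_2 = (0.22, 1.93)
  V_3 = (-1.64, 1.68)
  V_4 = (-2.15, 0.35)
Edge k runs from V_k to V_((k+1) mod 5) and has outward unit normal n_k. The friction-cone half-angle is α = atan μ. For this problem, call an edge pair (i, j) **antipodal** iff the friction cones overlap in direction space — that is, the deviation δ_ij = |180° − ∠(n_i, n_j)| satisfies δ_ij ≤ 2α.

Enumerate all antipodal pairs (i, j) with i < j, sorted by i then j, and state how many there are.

count = 5; pairs: (0,2), (0,3), (1,3), (1,4), (2,4)

α = atan 0.75 = 36.87°;  2α = 73.74°
n_0 = (+0.4536, -0.8912)
n_1 = (+0.8213, +0.5705)
n_2 = (-0.1332, +0.9911)
n_3 = (-0.9337, +0.3580)
n_4 = (-0.7496, -0.6619)
  (0,1): δ = 82.19°  ·
  (0,2): δ = 19.32°  ✓
  (0,3): δ = 42.05°  ✓
  (0,4): δ = 104.48°  ·
  (1,2): δ = 117.13°  ·
  (1,3): δ = 55.76°  ✓
  (1,4): δ = 6.67°  ✓
  (2,3): δ = 118.63°  ·
  (2,4): δ = 56.21°  ✓
  (3,4): δ = 117.57°  ·
antipodal pairs: 5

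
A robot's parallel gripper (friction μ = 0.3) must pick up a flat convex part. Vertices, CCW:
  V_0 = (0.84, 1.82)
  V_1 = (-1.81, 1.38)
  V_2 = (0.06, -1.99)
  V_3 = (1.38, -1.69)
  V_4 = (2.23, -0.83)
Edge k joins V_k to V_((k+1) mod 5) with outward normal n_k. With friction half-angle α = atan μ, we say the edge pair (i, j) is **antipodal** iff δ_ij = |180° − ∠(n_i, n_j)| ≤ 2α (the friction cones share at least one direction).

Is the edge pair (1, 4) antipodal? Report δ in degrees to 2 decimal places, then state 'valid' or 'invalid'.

δ = 1.35°, valid

α = atan 0.3 = 16.70°;  2α = 33.40°
edge 1: e_1 = (+1.87, -3.37);  n_1 = (-0.8744, -0.4852)
edge 4: e_4 = (-1.39, +2.65);  n_4 = (+0.8856, +0.4645)
∠(n_1, n_4) = 178.65°
δ = |180° − 178.65°| = 1.35°
1.35° ≤ 2α = 33.40°  →  valid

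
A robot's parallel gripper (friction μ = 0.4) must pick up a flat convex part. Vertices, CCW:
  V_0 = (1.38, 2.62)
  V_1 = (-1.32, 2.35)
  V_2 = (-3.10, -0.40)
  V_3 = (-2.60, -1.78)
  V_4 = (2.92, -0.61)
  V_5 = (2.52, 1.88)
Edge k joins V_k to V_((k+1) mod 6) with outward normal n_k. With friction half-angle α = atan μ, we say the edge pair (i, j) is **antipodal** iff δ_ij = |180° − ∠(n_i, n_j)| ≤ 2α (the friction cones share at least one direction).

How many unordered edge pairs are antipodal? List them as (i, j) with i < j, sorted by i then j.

α = atan 0.4 = 21.80°;  2α = 43.60°
n_0 = (-0.0995, +0.9950)
n_1 = (-0.8395, +0.5434)
n_2 = (-0.9402, -0.3406)
n_3 = (+0.2074, -0.9783)
n_4 = (+0.9873, +0.1586)
n_5 = (+0.5445, +0.8388)
  (0,1): δ = 128.62°  ·
  (0,2): δ = 75.79°  ·
  (0,3): δ = 6.26°  ✓
  (0,4): δ = 93.42°  ·
  (0,5): δ = 141.30°  ·
  (1,2): δ = 127.17°  ·
  (1,3): δ = 45.12°  ·
  (1,4): δ = 42.04°  ✓
  (1,5): δ = 89.93°  ·
  (2,3): δ = 97.95°  ·
  (2,4): δ = 10.79°  ✓
  (2,5): δ = 37.10°  ✓
  (3,4): δ = 92.84°  ·
  (3,5): δ = 44.96°  ·
  (4,5): δ = 132.11°  ·
antipodal pairs: 4

count = 4; pairs: (0,3), (1,4), (2,4), (2,5)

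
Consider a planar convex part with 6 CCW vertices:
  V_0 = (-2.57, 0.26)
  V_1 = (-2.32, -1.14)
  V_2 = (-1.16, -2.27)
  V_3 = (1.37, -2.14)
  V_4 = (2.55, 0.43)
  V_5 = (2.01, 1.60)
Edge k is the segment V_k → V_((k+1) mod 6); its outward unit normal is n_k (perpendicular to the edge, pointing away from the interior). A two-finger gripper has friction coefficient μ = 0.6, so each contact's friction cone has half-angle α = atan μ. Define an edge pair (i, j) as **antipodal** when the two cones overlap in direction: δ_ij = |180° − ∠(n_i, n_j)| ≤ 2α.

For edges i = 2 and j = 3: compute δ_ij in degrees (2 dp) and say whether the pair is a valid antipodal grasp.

δ = 117.60°, invalid

α = atan 0.6 = 30.96°;  2α = 61.93°
edge 2: e_2 = (+2.53, +0.13);  n_2 = (+0.0513, -0.9987)
edge 3: e_3 = (+1.18, +2.57);  n_3 = (+0.9088, -0.4173)
∠(n_2, n_3) = 62.40°
δ = |180° − 62.40°| = 117.60°
117.60° > 2α = 61.93°  →  invalid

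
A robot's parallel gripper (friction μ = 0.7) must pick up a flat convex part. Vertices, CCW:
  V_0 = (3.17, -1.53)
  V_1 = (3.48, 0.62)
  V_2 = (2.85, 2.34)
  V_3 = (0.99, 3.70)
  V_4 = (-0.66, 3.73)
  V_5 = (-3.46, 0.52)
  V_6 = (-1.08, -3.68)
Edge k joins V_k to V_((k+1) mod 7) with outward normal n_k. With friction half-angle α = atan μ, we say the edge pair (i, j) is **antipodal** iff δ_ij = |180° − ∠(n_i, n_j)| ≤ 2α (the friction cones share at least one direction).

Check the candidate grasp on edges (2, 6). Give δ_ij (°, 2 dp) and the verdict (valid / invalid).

δ = 63.01°, valid

α = atan 0.7 = 34.99°;  2α = 69.98°
edge 2: e_2 = (-1.86, +1.36);  n_2 = (+0.5902, +0.8072)
edge 6: e_6 = (+4.25, +2.15);  n_6 = (+0.4514, -0.8923)
∠(n_2, n_6) = 116.99°
δ = |180° − 116.99°| = 63.01°
63.01° ≤ 2α = 69.98°  →  valid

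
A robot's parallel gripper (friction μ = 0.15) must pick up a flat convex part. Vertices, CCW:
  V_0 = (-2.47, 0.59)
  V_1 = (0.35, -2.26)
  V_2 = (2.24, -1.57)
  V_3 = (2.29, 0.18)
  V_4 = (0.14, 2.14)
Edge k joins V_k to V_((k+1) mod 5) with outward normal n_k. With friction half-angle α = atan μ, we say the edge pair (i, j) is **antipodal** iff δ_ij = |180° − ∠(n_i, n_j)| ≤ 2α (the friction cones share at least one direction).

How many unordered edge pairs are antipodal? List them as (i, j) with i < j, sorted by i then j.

α = atan 0.15 = 8.53°;  2α = 17.06°
n_0 = (-0.7108, -0.7034)
n_1 = (+0.3429, -0.9394)
n_2 = (+0.9996, -0.0286)
n_3 = (+0.6737, +0.7390)
n_4 = (-0.5106, +0.8598)
  (0,1): δ = 114.64°  ·
  (0,2): δ = 46.33°  ·
  (0,3): δ = 2.95°  ✓
  (0,4): δ = 76.01°  ·
  (1,2): δ = 111.69°  ·
  (1,3): δ = 62.41°  ·
  (1,4): δ = 10.65°  ✓
  (2,3): δ = 130.72°  ·
  (2,4): δ = 57.66°  ·
  (3,4): δ = 106.94°  ·
antipodal pairs: 2

count = 2; pairs: (0,3), (1,4)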